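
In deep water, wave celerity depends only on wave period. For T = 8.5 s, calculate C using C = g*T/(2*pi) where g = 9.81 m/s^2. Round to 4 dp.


We use the deep-water celerity formula:
C = g * T / (2 * pi)
C = 9.81 * 8.5 / (2 * 3.14159...)
C = 83.385000 / 6.283185
C = 13.2711 m/s

13.2711


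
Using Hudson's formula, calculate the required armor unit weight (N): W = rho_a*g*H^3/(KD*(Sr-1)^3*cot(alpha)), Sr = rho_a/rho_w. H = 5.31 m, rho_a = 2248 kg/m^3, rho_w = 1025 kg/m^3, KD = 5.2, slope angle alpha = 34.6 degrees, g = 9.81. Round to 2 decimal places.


Sr = rho_a / rho_w = 2248 / 1025 = 2.193171
(Sr - 1) = 1.193171
(Sr - 1)^3 = 1.698665
cot(34.6) = 1 / tan(34.6) = 1 / 0.689854 = 1.449583
Numerator = 2248 * 9.81 * 5.31^3 = 3301785.6639
Denominator = 5.2 * 1.698665 * 1.449583 = 12.804248
W = 3301785.6639 / 12.804248
W = 257866.43 N

257866.43


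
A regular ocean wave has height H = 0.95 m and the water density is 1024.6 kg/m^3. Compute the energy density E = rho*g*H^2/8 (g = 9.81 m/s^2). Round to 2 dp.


E = (1/8) * rho * g * H^2
E = (1/8) * 1024.6 * 9.81 * 0.95^2
E = 0.125 * 1024.6 * 9.81 * 0.9025
E = 1133.92 J/m^2

1133.92


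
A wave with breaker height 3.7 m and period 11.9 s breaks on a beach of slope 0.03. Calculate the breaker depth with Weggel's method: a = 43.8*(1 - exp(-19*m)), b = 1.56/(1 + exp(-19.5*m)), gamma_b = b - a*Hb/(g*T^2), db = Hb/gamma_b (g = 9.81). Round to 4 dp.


a = 43.8 * (1 - exp(-19 * m))
exp(-19 * 0.03) = exp(-0.5700) = 0.565525
a = 43.8 * (1 - 0.565525) = 19.029986
b = 1.56 / (1 + exp(-19.5 * m))
exp(-19.5 * 0.03) = exp(-0.5850) = 0.557106
b = 1.56 / (1 + 0.557106) = 1.001859
Hb / (g * T^2) = 3.7 / (9.81 * 11.9^2) = 3.7 / 1389.1941 = 0.00266341
gamma_b = b - a * Hb/(g*T^2) = 1.001859 - 19.029986 * 0.00266341 = 0.951174
db = Hb / gamma_b = 3.7 / 0.951174
db = 3.8899 m

3.8899


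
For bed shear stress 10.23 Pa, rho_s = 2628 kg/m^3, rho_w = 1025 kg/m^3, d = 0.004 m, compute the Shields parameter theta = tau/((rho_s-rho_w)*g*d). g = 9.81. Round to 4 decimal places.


theta = tau / ((rho_s - rho_w) * g * d)
rho_s - rho_w = 2628 - 1025 = 1603
Denominator = 1603 * 9.81 * 0.004 = 62.901720
theta = 10.23 / 62.901720
theta = 0.1626

0.1626


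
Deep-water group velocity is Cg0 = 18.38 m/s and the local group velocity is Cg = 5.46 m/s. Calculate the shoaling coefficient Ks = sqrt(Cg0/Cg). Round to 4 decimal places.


Ks = sqrt(Cg0 / Cg)
Ks = sqrt(18.38 / 5.46)
Ks = sqrt(3.3663)
Ks = 1.8347

1.8347


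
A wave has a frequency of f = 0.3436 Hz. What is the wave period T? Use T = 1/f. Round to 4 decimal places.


T = 1 / f
T = 1 / 0.3436
T = 2.9104 s

2.9104


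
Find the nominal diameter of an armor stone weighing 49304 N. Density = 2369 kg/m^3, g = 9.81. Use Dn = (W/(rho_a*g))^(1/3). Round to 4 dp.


V = W / (rho_a * g)
V = 49304 / (2369 * 9.81)
V = 49304 / 23239.89
V = 2.121525 m^3
Dn = V^(1/3) = 2.121525^(1/3)
Dn = 1.2849 m

1.2849


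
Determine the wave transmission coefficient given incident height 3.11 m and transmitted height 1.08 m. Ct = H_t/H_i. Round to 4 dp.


Ct = H_t / H_i
Ct = 1.08 / 3.11
Ct = 0.3473

0.3473


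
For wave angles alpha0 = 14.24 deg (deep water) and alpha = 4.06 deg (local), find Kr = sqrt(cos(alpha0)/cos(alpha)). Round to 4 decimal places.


Kr = sqrt(cos(alpha0) / cos(alpha))
cos(14.24) = 0.969274
cos(4.06) = 0.997490
Kr = sqrt(0.969274 / 0.997490)
Kr = sqrt(0.971712)
Kr = 0.9858

0.9858


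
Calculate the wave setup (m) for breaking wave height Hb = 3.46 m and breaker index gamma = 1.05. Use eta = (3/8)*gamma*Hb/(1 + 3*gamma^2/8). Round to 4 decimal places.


eta = (3/8) * gamma * Hb / (1 + 3*gamma^2/8)
Numerator = (3/8) * 1.05 * 3.46 = 1.362375
Denominator = 1 + 3*1.05^2/8 = 1 + 0.413438 = 1.413438
eta = 1.362375 / 1.413438
eta = 0.9639 m

0.9639


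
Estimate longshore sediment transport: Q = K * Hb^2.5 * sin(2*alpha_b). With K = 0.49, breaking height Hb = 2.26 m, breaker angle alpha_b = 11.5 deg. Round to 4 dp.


Q = K * Hb^2.5 * sin(2 * alpha_b)
Hb^2.5 = 2.26^2.5 = 7.678406
sin(2 * 11.5) = sin(23.0) = 0.390731
Q = 0.49 * 7.678406 * 0.390731
Q = 1.4701 m^3/s

1.4701


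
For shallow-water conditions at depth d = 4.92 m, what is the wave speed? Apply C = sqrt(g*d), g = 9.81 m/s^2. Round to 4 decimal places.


Using the shallow-water approximation:
C = sqrt(g * d) = sqrt(9.81 * 4.92)
C = sqrt(48.2652)
C = 6.9473 m/s

6.9473


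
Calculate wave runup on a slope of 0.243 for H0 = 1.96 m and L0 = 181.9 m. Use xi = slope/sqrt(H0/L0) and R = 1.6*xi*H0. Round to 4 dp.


xi = slope / sqrt(H0/L0)
H0/L0 = 1.96/181.9 = 0.010775
sqrt(0.010775) = 0.103803
xi = 0.243 / 0.103803 = 2.340963
R = 1.6 * xi * H0 = 1.6 * 2.340963 * 1.96
R = 7.3413 m

7.3413


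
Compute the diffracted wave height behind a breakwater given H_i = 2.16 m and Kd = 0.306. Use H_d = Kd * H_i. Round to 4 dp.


H_d = Kd * H_i
H_d = 0.306 * 2.16
H_d = 0.6610 m

0.6610


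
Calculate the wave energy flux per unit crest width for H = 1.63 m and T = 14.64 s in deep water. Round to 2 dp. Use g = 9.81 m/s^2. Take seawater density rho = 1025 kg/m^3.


P = rho * g^2 * H^2 * T / (32 * pi)
P = 1025 * 9.81^2 * 1.63^2 * 14.64 / (32 * pi)
P = 1025 * 96.2361 * 2.6569 * 14.64 / 100.53096
P = 38166.15 W/m

38166.15


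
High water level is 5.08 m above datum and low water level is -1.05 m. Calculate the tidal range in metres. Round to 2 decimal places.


Tidal range = High water - Low water
Tidal range = 5.08 - (-1.05)
Tidal range = 6.13 m

6.13


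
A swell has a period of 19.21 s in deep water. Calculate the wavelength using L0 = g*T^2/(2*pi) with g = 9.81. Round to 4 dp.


L0 = g * T^2 / (2 * pi)
L0 = 9.81 * 19.21^2 / (2 * pi)
L0 = 9.81 * 369.0241 / 6.28319
L0 = 3620.1264 / 6.28319
L0 = 576.1610 m

576.1610


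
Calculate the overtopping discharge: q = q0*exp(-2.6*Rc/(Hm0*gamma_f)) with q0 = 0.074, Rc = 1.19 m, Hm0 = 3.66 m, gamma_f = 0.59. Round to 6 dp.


q = q0 * exp(-2.6 * Rc / (Hm0 * gamma_f))
Exponent = -2.6 * 1.19 / (3.66 * 0.59)
= -2.6 * 1.19 / 2.1594
= -1.432805
exp(-1.432805) = 0.238639
q = 0.074 * 0.238639
q = 0.017659 m^3/s/m

0.017659


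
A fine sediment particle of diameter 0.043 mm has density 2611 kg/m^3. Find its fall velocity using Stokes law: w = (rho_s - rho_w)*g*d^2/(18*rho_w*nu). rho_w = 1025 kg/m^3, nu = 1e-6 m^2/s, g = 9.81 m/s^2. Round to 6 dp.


w = (rho_s - rho_w) * g * d^2 / (18 * rho_w * nu)
d = 0.043 mm = 0.000043 m
rho_s - rho_w = 2611 - 1025 = 1586
Numerator = 1586 * 9.81 * (0.000043)^2 = 0.000028767962
Denominator = 18 * 1025 * 1e-6 = 0.018450
w = 0.001559 m/s

0.001559


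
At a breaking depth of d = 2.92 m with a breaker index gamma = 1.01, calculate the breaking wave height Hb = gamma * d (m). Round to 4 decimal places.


Hb = gamma * d
Hb = 1.01 * 2.92
Hb = 2.9492 m

2.9492


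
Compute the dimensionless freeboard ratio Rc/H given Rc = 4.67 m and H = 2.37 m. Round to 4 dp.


Relative freeboard = Rc / H
= 4.67 / 2.37
= 1.9705

1.9705


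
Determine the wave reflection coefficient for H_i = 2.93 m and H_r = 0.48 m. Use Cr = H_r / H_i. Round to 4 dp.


Cr = H_r / H_i
Cr = 0.48 / 2.93
Cr = 0.1638

0.1638


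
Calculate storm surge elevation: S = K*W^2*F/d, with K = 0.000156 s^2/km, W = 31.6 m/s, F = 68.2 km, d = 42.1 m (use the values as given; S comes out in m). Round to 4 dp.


S = K * W^2 * F / d
W^2 = 31.6^2 = 998.56
S = 0.000156 * 998.56 * 68.2 / 42.1
Numerator = 0.000156 * 998.56 * 68.2 = 10.623880
S = 10.623880 / 42.1 = 0.2523 m

0.2523


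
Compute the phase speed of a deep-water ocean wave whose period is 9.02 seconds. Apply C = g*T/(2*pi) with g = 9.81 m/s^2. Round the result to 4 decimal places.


We use the deep-water celerity formula:
C = g * T / (2 * pi)
C = 9.81 * 9.02 / (2 * 3.14159...)
C = 88.486200 / 6.283185
C = 14.0830 m/s

14.0830


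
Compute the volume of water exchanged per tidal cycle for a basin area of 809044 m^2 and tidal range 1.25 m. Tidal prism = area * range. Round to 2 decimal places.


Tidal prism = Area * Tidal range
P = 809044 * 1.25
P = 1011305.00 m^3

1011305.00


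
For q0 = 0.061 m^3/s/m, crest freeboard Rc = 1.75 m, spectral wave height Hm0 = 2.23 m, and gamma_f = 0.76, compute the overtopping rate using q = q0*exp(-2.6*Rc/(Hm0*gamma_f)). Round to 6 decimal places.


q = q0 * exp(-2.6 * Rc / (Hm0 * gamma_f))
Exponent = -2.6 * 1.75 / (2.23 * 0.76)
= -2.6 * 1.75 / 1.6948
= -2.684683
exp(-2.684683) = 0.068243
q = 0.061 * 0.068243
q = 0.004163 m^3/s/m

0.004163


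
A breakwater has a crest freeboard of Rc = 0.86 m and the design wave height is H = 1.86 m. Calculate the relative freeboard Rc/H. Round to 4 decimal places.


Relative freeboard = Rc / H
= 0.86 / 1.86
= 0.4624

0.4624


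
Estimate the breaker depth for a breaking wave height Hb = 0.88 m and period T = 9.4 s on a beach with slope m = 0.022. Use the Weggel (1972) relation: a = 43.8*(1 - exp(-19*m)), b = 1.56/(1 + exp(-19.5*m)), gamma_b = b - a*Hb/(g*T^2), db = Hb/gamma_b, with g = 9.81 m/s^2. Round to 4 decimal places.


a = 43.8 * (1 - exp(-19 * m))
exp(-19 * 0.022) = exp(-0.4180) = 0.658362
a = 43.8 * (1 - 0.658362) = 14.963734
b = 1.56 / (1 + exp(-19.5 * m))
exp(-19.5 * 0.022) = exp(-0.4290) = 0.651160
b = 1.56 / (1 + 0.651160) = 0.944790
Hb / (g * T^2) = 0.88 / (9.81 * 9.4^2) = 0.88 / 866.8116 = 0.00101521
gamma_b = b - a * Hb/(g*T^2) = 0.944790 - 14.963734 * 0.00101521 = 0.929599
db = Hb / gamma_b = 0.88 / 0.929599
db = 0.9466 m

0.9466


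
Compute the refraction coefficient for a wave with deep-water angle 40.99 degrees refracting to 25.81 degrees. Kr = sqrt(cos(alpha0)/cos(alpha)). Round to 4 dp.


Kr = sqrt(cos(alpha0) / cos(alpha))
cos(40.99) = 0.754824
cos(25.81) = 0.900243
Kr = sqrt(0.754824 / 0.900243)
Kr = sqrt(0.838467)
Kr = 0.9157

0.9157


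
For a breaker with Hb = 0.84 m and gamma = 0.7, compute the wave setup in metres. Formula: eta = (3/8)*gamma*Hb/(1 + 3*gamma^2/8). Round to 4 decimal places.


eta = (3/8) * gamma * Hb / (1 + 3*gamma^2/8)
Numerator = (3/8) * 0.7 * 0.84 = 0.220500
Denominator = 1 + 3*0.7^2/8 = 1 + 0.183750 = 1.183750
eta = 0.220500 / 1.183750
eta = 0.1863 m

0.1863


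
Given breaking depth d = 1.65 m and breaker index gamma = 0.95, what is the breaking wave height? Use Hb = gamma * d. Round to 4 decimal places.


Hb = gamma * d
Hb = 0.95 * 1.65
Hb = 1.5675 m

1.5675


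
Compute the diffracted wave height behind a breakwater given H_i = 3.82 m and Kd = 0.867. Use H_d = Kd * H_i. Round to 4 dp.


H_d = Kd * H_i
H_d = 0.867 * 3.82
H_d = 3.3119 m

3.3119


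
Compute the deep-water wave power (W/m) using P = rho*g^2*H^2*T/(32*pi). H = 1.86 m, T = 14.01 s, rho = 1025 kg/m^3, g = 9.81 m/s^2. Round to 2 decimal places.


P = rho * g^2 * H^2 * T / (32 * pi)
P = 1025 * 9.81^2 * 1.86^2 * 14.01 / (32 * pi)
P = 1025 * 96.2361 * 3.4596 * 14.01 / 100.53096
P = 47558.27 W/m

47558.27


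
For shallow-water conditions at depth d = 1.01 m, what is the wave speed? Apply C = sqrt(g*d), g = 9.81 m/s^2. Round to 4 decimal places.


Using the shallow-water approximation:
C = sqrt(g * d) = sqrt(9.81 * 1.01)
C = sqrt(9.9081)
C = 3.1477 m/s

3.1477


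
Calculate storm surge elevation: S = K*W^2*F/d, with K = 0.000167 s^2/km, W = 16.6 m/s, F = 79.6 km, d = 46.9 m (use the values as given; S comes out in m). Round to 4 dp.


S = K * W^2 * F / d
W^2 = 16.6^2 = 275.56
S = 0.000167 * 275.56 * 79.6 / 46.9
Numerator = 0.000167 * 275.56 * 79.6 = 3.663074
S = 3.663074 / 46.9 = 0.0781 m

0.0781


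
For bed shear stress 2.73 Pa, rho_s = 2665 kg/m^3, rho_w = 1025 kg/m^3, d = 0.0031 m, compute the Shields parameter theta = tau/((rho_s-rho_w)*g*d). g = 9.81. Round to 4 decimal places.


theta = tau / ((rho_s - rho_w) * g * d)
rho_s - rho_w = 2665 - 1025 = 1640
Denominator = 1640 * 9.81 * 0.0031 = 49.874040
theta = 2.73 / 49.874040
theta = 0.0547

0.0547


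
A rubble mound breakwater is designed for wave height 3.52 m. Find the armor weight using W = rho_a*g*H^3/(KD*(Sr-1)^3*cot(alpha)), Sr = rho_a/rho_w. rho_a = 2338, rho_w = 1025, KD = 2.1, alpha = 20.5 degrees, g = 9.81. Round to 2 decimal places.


Sr = rho_a / rho_w = 2338 / 1025 = 2.280976
(Sr - 1) = 1.280976
(Sr - 1)^3 = 2.101951
cot(20.5) = 1 / tan(20.5) = 1 / 0.373885 = 2.674621
Numerator = 2338 * 9.81 * 3.52^3 = 1000325.8796
Denominator = 2.1 * 2.101951 * 2.674621 = 11.806039
W = 1000325.8796 / 11.806039
W = 84730.02 N

84730.02


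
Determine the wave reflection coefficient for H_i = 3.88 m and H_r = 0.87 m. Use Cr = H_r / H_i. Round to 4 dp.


Cr = H_r / H_i
Cr = 0.87 / 3.88
Cr = 0.2242

0.2242


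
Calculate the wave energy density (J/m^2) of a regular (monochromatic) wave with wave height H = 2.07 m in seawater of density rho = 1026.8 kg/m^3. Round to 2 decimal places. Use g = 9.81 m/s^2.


E = (1/8) * rho * g * H^2
E = (1/8) * 1026.8 * 9.81 * 2.07^2
E = 0.125 * 1026.8 * 9.81 * 4.2849
E = 5395.18 J/m^2

5395.18


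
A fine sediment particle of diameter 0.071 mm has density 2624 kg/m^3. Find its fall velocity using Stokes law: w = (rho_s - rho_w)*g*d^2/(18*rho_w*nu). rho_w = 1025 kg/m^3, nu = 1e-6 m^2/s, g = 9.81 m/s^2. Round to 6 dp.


w = (rho_s - rho_w) * g * d^2 / (18 * rho_w * nu)
d = 0.071 mm = 0.000071 m
rho_s - rho_w = 2624 - 1025 = 1599
Numerator = 1599 * 9.81 * (0.000071)^2 = 0.000079074084
Denominator = 18 * 1025 * 1e-6 = 0.018450
w = 0.004286 m/s

0.004286


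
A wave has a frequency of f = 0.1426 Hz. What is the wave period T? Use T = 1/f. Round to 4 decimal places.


T = 1 / f
T = 1 / 0.1426
T = 7.0126 s

7.0126


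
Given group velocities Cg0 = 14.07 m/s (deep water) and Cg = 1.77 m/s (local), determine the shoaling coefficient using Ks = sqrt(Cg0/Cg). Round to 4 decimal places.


Ks = sqrt(Cg0 / Cg)
Ks = sqrt(14.07 / 1.77)
Ks = sqrt(7.9492)
Ks = 2.8194

2.8194


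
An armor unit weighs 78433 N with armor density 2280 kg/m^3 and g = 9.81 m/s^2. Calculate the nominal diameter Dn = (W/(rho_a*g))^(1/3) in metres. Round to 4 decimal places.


V = W / (rho_a * g)
V = 78433 / (2280 * 9.81)
V = 78433 / 22366.80
V = 3.506671 m^3
Dn = V^(1/3) = 3.506671^(1/3)
Dn = 1.5193 m

1.5193


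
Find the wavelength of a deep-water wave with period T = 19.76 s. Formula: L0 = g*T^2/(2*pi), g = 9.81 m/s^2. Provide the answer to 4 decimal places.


L0 = g * T^2 / (2 * pi)
L0 = 9.81 * 19.76^2 / (2 * pi)
L0 = 9.81 * 390.4576 / 6.28319
L0 = 3830.3891 / 6.28319
L0 = 609.6254 m

609.6254


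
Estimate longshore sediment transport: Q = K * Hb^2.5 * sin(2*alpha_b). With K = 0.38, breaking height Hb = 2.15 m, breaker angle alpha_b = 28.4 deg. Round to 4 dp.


Q = K * Hb^2.5 * sin(2 * alpha_b)
Hb^2.5 = 2.15^2.5 = 6.777915
sin(2 * 28.4) = sin(56.8) = 0.836764
Q = 0.38 * 6.777915 * 0.836764
Q = 2.1552 m^3/s

2.1552


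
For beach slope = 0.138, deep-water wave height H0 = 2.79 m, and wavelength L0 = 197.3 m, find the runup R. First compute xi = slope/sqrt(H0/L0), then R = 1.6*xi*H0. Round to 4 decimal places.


xi = slope / sqrt(H0/L0)
H0/L0 = 2.79/197.3 = 0.014141
sqrt(0.014141) = 0.118916
xi = 0.138 / 0.118916 = 1.160488
R = 1.6 * xi * H0 = 1.6 * 1.160488 * 2.79
R = 5.1804 m

5.1804


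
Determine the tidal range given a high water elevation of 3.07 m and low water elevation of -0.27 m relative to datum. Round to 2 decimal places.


Tidal range = High water - Low water
Tidal range = 3.07 - (-0.27)
Tidal range = 3.34 m

3.34


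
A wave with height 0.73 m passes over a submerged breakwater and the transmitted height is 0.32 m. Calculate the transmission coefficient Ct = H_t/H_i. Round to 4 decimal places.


Ct = H_t / H_i
Ct = 0.32 / 0.73
Ct = 0.4384

0.4384


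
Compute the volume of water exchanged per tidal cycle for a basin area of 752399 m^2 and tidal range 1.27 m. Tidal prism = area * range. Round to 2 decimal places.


Tidal prism = Area * Tidal range
P = 752399 * 1.27
P = 955546.73 m^3

955546.73


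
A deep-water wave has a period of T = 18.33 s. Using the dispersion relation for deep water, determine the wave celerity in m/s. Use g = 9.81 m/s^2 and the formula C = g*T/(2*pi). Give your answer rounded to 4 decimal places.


We use the deep-water celerity formula:
C = g * T / (2 * pi)
C = 9.81 * 18.33 / (2 * 3.14159...)
C = 179.817300 / 6.283185
C = 28.6188 m/s

28.6188


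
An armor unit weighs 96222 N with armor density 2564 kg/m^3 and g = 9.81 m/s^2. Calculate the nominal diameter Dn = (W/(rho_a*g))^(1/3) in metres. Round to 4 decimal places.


V = W / (rho_a * g)
V = 96222 / (2564 * 9.81)
V = 96222 / 25152.84
V = 3.825492 m^3
Dn = V^(1/3) = 3.825492^(1/3)
Dn = 1.5640 m

1.5640


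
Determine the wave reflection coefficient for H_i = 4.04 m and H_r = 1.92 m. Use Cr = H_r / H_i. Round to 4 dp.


Cr = H_r / H_i
Cr = 1.92 / 4.04
Cr = 0.4752

0.4752


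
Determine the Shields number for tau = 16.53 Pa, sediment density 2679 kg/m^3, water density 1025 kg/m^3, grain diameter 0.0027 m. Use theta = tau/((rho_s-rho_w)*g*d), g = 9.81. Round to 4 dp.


theta = tau / ((rho_s - rho_w) * g * d)
rho_s - rho_w = 2679 - 1025 = 1654
Denominator = 1654 * 9.81 * 0.0027 = 43.809498
theta = 16.53 / 43.809498
theta = 0.3773

0.3773


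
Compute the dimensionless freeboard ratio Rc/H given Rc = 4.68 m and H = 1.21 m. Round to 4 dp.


Relative freeboard = Rc / H
= 4.68 / 1.21
= 3.8678

3.8678


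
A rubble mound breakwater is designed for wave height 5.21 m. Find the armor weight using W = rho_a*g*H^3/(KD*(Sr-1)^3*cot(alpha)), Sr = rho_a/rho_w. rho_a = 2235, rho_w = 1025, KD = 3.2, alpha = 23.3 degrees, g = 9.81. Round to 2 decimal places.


Sr = rho_a / rho_w = 2235 / 1025 = 2.180488
(Sr - 1) = 1.180488
(Sr - 1)^3 = 1.645071
cot(23.3) = 1 / tan(23.3) = 1 / 0.430668 = 2.321974
Numerator = 2235 * 9.81 * 5.21^3 = 3100699.6822
Denominator = 3.2 * 1.645071 * 2.321974 = 12.223395
W = 3100699.6822 / 12.223395
W = 253669.27 N

253669.27


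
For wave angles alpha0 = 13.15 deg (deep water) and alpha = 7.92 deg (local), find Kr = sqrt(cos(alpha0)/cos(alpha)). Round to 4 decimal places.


Kr = sqrt(cos(alpha0) / cos(alpha))
cos(13.15) = 0.973778
cos(7.92) = 0.990461
Kr = sqrt(0.973778 / 0.990461)
Kr = sqrt(0.983156)
Kr = 0.9915

0.9915


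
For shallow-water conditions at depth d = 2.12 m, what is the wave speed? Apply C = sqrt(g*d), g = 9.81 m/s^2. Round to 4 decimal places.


Using the shallow-water approximation:
C = sqrt(g * d) = sqrt(9.81 * 2.12)
C = sqrt(20.7972)
C = 4.5604 m/s

4.5604


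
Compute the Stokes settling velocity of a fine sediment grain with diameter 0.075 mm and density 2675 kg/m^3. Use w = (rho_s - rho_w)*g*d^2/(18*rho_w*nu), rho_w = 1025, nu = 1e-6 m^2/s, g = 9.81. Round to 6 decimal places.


w = (rho_s - rho_w) * g * d^2 / (18 * rho_w * nu)
d = 0.075 mm = 0.000075 m
rho_s - rho_w = 2675 - 1025 = 1650
Numerator = 1650 * 9.81 * (0.000075)^2 = 0.000091049062
Denominator = 18 * 1025 * 1e-6 = 0.018450
w = 0.004935 m/s

0.004935


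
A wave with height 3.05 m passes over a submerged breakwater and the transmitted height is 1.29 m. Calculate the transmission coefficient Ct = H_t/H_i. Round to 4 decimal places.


Ct = H_t / H_i
Ct = 1.29 / 3.05
Ct = 0.4230

0.4230


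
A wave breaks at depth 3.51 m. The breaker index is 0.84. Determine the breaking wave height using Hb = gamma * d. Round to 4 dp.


Hb = gamma * d
Hb = 0.84 * 3.51
Hb = 2.9484 m

2.9484


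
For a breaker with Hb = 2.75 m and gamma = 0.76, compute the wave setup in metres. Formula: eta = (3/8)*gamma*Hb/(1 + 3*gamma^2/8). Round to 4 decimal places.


eta = (3/8) * gamma * Hb / (1 + 3*gamma^2/8)
Numerator = (3/8) * 0.76 * 2.75 = 0.783750
Denominator = 1 + 3*0.76^2/8 = 1 + 0.216600 = 1.216600
eta = 0.783750 / 1.216600
eta = 0.6442 m

0.6442


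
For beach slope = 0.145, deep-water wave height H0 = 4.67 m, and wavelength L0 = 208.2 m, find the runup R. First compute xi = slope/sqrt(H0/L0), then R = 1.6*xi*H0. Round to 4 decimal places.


xi = slope / sqrt(H0/L0)
H0/L0 = 4.67/208.2 = 0.022430
sqrt(0.022430) = 0.149768
xi = 0.145 / 0.149768 = 0.968166
R = 1.6 * xi * H0 = 1.6 * 0.968166 * 4.67
R = 7.2341 m

7.2341


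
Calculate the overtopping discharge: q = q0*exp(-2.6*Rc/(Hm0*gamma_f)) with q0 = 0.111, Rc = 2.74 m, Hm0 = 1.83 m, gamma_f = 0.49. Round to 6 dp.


q = q0 * exp(-2.6 * Rc / (Hm0 * gamma_f))
Exponent = -2.6 * 2.74 / (1.83 * 0.49)
= -2.6 * 2.74 / 0.8967
= -7.944686
exp(-7.944686) = 0.000355
q = 0.111 * 0.000355
q = 0.000039 m^3/s/m

0.000039


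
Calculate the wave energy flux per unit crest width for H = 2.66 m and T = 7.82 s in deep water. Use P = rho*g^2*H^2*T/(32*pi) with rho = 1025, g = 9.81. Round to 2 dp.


P = rho * g^2 * H^2 * T / (32 * pi)
P = 1025 * 9.81^2 * 2.66^2 * 7.82 / (32 * pi)
P = 1025 * 96.2361 * 7.0756 * 7.82 / 100.53096
P = 54291.53 W/m

54291.53


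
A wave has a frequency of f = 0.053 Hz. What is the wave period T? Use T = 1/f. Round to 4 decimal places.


T = 1 / f
T = 1 / 0.053
T = 18.8679 s

18.8679


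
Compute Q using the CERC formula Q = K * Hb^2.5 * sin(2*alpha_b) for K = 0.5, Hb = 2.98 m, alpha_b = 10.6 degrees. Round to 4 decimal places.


Q = K * Hb^2.5 * sin(2 * alpha_b)
Hb^2.5 = 2.98^2.5 = 15.329947
sin(2 * 10.6) = sin(21.2) = 0.361625
Q = 0.5 * 15.329947 * 0.361625
Q = 2.7718 m^3/s

2.7718


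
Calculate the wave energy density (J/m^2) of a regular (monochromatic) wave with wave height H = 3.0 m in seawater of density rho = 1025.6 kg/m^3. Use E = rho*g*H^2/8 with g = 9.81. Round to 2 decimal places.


E = (1/8) * rho * g * H^2
E = (1/8) * 1025.6 * 9.81 * 3.0^2
E = 0.125 * 1025.6 * 9.81 * 9.0000
E = 11318.78 J/m^2

11318.78


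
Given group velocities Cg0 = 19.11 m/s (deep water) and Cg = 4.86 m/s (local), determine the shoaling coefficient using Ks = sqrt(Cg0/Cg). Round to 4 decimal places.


Ks = sqrt(Cg0 / Cg)
Ks = sqrt(19.11 / 4.86)
Ks = sqrt(3.9321)
Ks = 1.9830

1.9830


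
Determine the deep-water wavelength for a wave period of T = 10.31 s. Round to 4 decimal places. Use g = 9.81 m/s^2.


L0 = g * T^2 / (2 * pi)
L0 = 9.81 * 10.31^2 / (2 * pi)
L0 = 9.81 * 106.2961 / 6.28319
L0 = 1042.7647 / 6.28319
L0 = 165.9612 m

165.9612


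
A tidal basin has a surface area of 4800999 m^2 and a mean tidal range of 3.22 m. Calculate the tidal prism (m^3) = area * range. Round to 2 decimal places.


Tidal prism = Area * Tidal range
P = 4800999 * 3.22
P = 15459216.78 m^3

15459216.78


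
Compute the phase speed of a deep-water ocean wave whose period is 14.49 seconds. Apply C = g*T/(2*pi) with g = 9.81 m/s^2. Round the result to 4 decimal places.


We use the deep-water celerity formula:
C = g * T / (2 * pi)
C = 9.81 * 14.49 / (2 * 3.14159...)
C = 142.146900 / 6.283185
C = 22.6234 m/s

22.6234


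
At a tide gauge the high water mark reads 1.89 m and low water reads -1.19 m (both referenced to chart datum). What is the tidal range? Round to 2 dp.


Tidal range = High water - Low water
Tidal range = 1.89 - (-1.19)
Tidal range = 3.08 m

3.08


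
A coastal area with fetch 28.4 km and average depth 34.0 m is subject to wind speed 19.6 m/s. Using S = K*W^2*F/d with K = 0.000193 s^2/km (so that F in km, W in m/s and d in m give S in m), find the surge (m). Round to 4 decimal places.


S = K * W^2 * F / d
W^2 = 19.6^2 = 384.16
S = 0.000193 * 384.16 * 28.4 / 34.0
Numerator = 0.000193 * 384.16 * 28.4 = 2.105658
S = 2.105658 / 34.0 = 0.0619 m

0.0619


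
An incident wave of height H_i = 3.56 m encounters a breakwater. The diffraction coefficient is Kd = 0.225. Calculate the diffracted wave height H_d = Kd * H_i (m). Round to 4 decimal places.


H_d = Kd * H_i
H_d = 0.225 * 3.56
H_d = 0.8010 m

0.8010


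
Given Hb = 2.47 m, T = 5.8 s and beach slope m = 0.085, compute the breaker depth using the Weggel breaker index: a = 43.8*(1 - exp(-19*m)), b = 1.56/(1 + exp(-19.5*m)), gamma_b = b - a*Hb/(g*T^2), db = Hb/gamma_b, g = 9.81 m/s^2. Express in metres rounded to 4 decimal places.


a = 43.8 * (1 - exp(-19 * m))
exp(-19 * 0.085) = exp(-1.6150) = 0.198891
a = 43.8 * (1 - 0.198891) = 35.088589
b = 1.56 / (1 + exp(-19.5 * m))
exp(-19.5 * 0.085) = exp(-1.6575) = 0.190615
b = 1.56 / (1 + 0.190615) = 1.310247
Hb / (g * T^2) = 2.47 / (9.81 * 5.8^2) = 2.47 / 330.0084 = 0.00748466
gamma_b = b - a * Hb/(g*T^2) = 1.310247 - 35.088589 * 0.00748466 = 1.047621
db = Hb / gamma_b = 2.47 / 1.047621
db = 2.3577 m

2.3577


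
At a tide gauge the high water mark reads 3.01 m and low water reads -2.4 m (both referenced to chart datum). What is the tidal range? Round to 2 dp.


Tidal range = High water - Low water
Tidal range = 3.01 - (-2.4)
Tidal range = 5.41 m

5.41


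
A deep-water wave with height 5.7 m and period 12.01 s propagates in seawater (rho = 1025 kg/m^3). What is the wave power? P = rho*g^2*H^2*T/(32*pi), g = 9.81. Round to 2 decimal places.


P = rho * g^2 * H^2 * T / (32 * pi)
P = 1025 * 9.81^2 * 5.7^2 * 12.01 / (32 * pi)
P = 1025 * 96.2361 * 32.4900 * 12.01 / 100.53096
P = 382873.01 W/m

382873.01


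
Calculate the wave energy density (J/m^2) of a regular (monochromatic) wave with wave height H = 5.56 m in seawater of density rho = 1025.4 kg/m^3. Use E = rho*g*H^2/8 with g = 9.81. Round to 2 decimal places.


E = (1/8) * rho * g * H^2
E = (1/8) * 1025.4 * 9.81 * 5.56^2
E = 0.125 * 1025.4 * 9.81 * 30.9136
E = 38870.66 J/m^2

38870.66


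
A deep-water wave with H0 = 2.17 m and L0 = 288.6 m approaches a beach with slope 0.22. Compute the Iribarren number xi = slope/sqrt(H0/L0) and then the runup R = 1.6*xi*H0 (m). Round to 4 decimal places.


xi = slope / sqrt(H0/L0)
H0/L0 = 2.17/288.6 = 0.007519
sqrt(0.007519) = 0.086712
xi = 0.22 / 0.086712 = 2.537120
R = 1.6 * xi * H0 = 1.6 * 2.537120 * 2.17
R = 8.8089 m

8.8089


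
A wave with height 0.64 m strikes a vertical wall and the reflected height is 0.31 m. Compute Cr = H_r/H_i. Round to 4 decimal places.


Cr = H_r / H_i
Cr = 0.31 / 0.64
Cr = 0.4844

0.4844


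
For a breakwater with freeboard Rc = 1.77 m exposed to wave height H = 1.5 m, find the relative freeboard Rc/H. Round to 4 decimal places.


Relative freeboard = Rc / H
= 1.77 / 1.5
= 1.1800

1.1800


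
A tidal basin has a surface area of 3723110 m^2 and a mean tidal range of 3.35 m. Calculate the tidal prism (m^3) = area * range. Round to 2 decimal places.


Tidal prism = Area * Tidal range
P = 3723110 * 3.35
P = 12472418.50 m^3

12472418.50


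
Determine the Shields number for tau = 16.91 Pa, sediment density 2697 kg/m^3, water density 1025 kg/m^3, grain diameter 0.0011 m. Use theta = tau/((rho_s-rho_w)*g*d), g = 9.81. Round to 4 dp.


theta = tau / ((rho_s - rho_w) * g * d)
rho_s - rho_w = 2697 - 1025 = 1672
Denominator = 1672 * 9.81 * 0.0011 = 18.042552
theta = 16.91 / 18.042552
theta = 0.9372

0.9372


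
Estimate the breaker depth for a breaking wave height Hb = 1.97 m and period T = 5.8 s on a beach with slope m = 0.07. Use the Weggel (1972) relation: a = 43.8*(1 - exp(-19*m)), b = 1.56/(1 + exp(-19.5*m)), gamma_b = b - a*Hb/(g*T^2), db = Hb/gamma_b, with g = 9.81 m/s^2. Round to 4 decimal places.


a = 43.8 * (1 - exp(-19 * m))
exp(-19 * 0.07) = exp(-1.3300) = 0.264477
a = 43.8 * (1 - 0.264477) = 32.215896
b = 1.56 / (1 + exp(-19.5 * m))
exp(-19.5 * 0.07) = exp(-1.3650) = 0.255381
b = 1.56 / (1 + 0.255381) = 1.242651
Hb / (g * T^2) = 1.97 / (9.81 * 5.8^2) = 1.97 / 330.0084 = 0.00596955
gamma_b = b - a * Hb/(g*T^2) = 1.242651 - 32.215896 * 0.00596955 = 1.050337
db = Hb / gamma_b = 1.97 / 1.050337
db = 1.8756 m

1.8756


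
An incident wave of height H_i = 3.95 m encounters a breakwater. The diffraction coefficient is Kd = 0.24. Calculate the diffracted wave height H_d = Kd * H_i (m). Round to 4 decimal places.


H_d = Kd * H_i
H_d = 0.24 * 3.95
H_d = 0.9480 m

0.9480


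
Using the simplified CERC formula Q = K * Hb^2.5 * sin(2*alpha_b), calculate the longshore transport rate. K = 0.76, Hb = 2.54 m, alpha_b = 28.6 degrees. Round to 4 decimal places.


Q = K * Hb^2.5 * sin(2 * alpha_b)
Hb^2.5 = 2.54^2.5 = 10.282158
sin(2 * 28.6) = sin(57.2) = 0.840567
Q = 0.76 * 10.282158 * 0.840567
Q = 6.5686 m^3/s

6.5686


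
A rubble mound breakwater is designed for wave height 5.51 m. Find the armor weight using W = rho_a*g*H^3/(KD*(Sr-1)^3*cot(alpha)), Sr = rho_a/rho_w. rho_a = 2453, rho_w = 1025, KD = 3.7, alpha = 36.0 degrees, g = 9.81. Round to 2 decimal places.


Sr = rho_a / rho_w = 2453 / 1025 = 2.393171
(Sr - 1) = 1.393171
(Sr - 1)^3 = 2.704039
cot(36.0) = 1 / tan(36.0) = 1 / 0.726543 = 1.376382
Numerator = 2453 * 9.81 * 5.51^3 = 4025514.0998
Denominator = 3.7 * 2.704039 * 1.376382 = 13.770627
W = 4025514.0998 / 13.770627
W = 292326.13 N

292326.13


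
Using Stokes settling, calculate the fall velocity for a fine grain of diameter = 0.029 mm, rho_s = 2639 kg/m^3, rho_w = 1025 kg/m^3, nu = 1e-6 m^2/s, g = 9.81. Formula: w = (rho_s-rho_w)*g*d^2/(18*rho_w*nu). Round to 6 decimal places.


w = (rho_s - rho_w) * g * d^2 / (18 * rho_w * nu)
d = 0.029 mm = 0.000029 m
rho_s - rho_w = 2639 - 1025 = 1614
Numerator = 1614 * 9.81 * (0.000029)^2 = 0.000013315839
Denominator = 18 * 1025 * 1e-6 = 0.018450
w = 0.000722 m/s

0.000722


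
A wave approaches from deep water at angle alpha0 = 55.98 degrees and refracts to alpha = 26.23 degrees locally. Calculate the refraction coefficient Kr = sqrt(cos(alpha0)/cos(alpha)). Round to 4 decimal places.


Kr = sqrt(cos(alpha0) / cos(alpha))
cos(55.98) = 0.559482
cos(26.23) = 0.897027
Kr = sqrt(0.559482 / 0.897027)
Kr = sqrt(0.623707)
Kr = 0.7898

0.7898


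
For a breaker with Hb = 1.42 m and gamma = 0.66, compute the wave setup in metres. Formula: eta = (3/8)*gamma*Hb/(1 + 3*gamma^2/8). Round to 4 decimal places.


eta = (3/8) * gamma * Hb / (1 + 3*gamma^2/8)
Numerator = (3/8) * 0.66 * 1.42 = 0.351450
Denominator = 1 + 3*0.66^2/8 = 1 + 0.163350 = 1.163350
eta = 0.351450 / 1.163350
eta = 0.3021 m

0.3021


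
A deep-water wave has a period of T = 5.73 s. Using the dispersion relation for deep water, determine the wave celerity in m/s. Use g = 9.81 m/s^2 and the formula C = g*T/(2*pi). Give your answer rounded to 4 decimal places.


We use the deep-water celerity formula:
C = g * T / (2 * pi)
C = 9.81 * 5.73 / (2 * 3.14159...)
C = 56.211300 / 6.283185
C = 8.9463 m/s

8.9463


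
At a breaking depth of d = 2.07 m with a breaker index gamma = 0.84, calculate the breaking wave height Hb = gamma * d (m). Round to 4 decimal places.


Hb = gamma * d
Hb = 0.84 * 2.07
Hb = 1.7388 m

1.7388


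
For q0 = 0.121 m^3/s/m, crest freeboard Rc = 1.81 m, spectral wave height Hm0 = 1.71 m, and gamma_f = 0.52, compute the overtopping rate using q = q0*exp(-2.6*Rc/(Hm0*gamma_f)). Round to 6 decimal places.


q = q0 * exp(-2.6 * Rc / (Hm0 * gamma_f))
Exponent = -2.6 * 1.81 / (1.71 * 0.52)
= -2.6 * 1.81 / 0.8892
= -5.292398
exp(-5.292398) = 0.005030
q = 0.121 * 0.005030
q = 0.000609 m^3/s/m

0.000609


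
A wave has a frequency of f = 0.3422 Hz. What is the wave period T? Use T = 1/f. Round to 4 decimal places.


T = 1 / f
T = 1 / 0.3422
T = 2.9223 s

2.9223


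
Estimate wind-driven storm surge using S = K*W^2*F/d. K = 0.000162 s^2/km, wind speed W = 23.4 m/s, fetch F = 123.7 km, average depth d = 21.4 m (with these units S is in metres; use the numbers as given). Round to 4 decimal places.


S = K * W^2 * F / d
W^2 = 23.4^2 = 547.56
S = 0.000162 * 547.56 * 123.7 / 21.4
Numerator = 0.000162 * 547.56 * 123.7 = 10.972774
S = 10.972774 / 21.4 = 0.5127 m

0.5127


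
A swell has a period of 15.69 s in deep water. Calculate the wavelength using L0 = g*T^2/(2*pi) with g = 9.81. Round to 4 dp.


L0 = g * T^2 / (2 * pi)
L0 = 9.81 * 15.69^2 / (2 * pi)
L0 = 9.81 * 246.1761 / 6.28319
L0 = 2414.9875 / 6.28319
L0 = 384.3572 m

384.3572


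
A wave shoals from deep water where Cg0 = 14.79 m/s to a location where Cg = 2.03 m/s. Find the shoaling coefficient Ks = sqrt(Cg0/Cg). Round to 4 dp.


Ks = sqrt(Cg0 / Cg)
Ks = sqrt(14.79 / 2.03)
Ks = sqrt(7.2857)
Ks = 2.6992

2.6992


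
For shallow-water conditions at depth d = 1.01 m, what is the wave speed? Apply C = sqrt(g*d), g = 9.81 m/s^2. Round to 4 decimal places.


Using the shallow-water approximation:
C = sqrt(g * d) = sqrt(9.81 * 1.01)
C = sqrt(9.9081)
C = 3.1477 m/s

3.1477


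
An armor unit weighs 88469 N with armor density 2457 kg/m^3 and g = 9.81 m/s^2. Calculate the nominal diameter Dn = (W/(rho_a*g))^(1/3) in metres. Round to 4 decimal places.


V = W / (rho_a * g)
V = 88469 / (2457 * 9.81)
V = 88469 / 24103.17
V = 3.670430 m^3
Dn = V^(1/3) = 3.670430^(1/3)
Dn = 1.5425 m

1.5425


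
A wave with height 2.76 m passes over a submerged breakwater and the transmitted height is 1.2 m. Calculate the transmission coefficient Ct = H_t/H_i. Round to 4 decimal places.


Ct = H_t / H_i
Ct = 1.2 / 2.76
Ct = 0.4348

0.4348


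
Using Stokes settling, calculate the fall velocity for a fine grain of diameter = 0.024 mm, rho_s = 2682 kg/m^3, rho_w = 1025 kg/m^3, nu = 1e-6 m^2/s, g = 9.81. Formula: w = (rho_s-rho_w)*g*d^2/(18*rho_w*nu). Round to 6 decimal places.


w = (rho_s - rho_w) * g * d^2 / (18 * rho_w * nu)
d = 0.024 mm = 0.000024 m
rho_s - rho_w = 2682 - 1025 = 1657
Numerator = 1657 * 9.81 * (0.000024)^2 = 0.000009362978
Denominator = 18 * 1025 * 1e-6 = 0.018450
w = 0.000507 m/s

0.000507


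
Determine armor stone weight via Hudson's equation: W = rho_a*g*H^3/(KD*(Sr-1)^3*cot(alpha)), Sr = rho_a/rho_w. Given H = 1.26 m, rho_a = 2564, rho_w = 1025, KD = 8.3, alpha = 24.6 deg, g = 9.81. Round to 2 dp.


Sr = rho_a / rho_w = 2564 / 1025 = 2.501463
(Sr - 1) = 1.501463
(Sr - 1)^3 = 3.384888
cot(24.6) = 1 / tan(24.6) = 1 / 0.457836 = 2.184189
Numerator = 2564 * 9.81 * 1.26^3 = 50315.1375
Denominator = 8.3 * 3.384888 * 2.184189 = 61.363858
W = 50315.1375 / 61.363858
W = 819.95 N

819.95


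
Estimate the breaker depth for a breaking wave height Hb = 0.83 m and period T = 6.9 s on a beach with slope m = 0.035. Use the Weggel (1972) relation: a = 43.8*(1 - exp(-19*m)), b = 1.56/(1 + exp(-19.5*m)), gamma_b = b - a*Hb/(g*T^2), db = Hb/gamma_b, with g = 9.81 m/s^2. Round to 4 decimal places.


a = 43.8 * (1 - exp(-19 * m))
exp(-19 * 0.035) = exp(-0.6650) = 0.514274
a = 43.8 * (1 - 0.514274) = 21.274819
b = 1.56 / (1 + exp(-19.5 * m))
exp(-19.5 * 0.035) = exp(-0.6825) = 0.505352
b = 1.56 / (1 + 0.505352) = 1.036302
Hb / (g * T^2) = 0.83 / (9.81 * 6.9^2) = 0.83 / 467.0541 = 0.00177710
gamma_b = b - a * Hb/(g*T^2) = 1.036302 - 21.274819 * 0.00177710 = 0.998495
db = Hb / gamma_b = 0.83 / 0.998495
db = 0.8313 m

0.8313


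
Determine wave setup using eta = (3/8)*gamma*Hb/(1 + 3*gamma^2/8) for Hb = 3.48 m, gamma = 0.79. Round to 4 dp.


eta = (3/8) * gamma * Hb / (1 + 3*gamma^2/8)
Numerator = (3/8) * 0.79 * 3.48 = 1.030950
Denominator = 1 + 3*0.79^2/8 = 1 + 0.234038 = 1.234038
eta = 1.030950 / 1.234038
eta = 0.8354 m

0.8354


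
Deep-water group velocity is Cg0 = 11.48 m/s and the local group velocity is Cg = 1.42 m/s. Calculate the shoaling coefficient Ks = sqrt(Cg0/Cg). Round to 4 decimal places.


Ks = sqrt(Cg0 / Cg)
Ks = sqrt(11.48 / 1.42)
Ks = sqrt(8.0845)
Ks = 2.8433

2.8433


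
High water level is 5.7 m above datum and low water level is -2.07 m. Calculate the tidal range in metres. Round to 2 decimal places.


Tidal range = High water - Low water
Tidal range = 5.7 - (-2.07)
Tidal range = 7.77 m

7.77


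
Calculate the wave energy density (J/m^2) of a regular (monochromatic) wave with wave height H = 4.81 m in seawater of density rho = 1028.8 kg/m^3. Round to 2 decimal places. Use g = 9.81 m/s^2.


E = (1/8) * rho * g * H^2
E = (1/8) * 1028.8 * 9.81 * 4.81^2
E = 0.125 * 1028.8 * 9.81 * 23.1361
E = 29187.72 J/m^2

29187.72


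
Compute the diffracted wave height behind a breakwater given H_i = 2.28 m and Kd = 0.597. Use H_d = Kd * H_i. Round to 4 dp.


H_d = Kd * H_i
H_d = 0.597 * 2.28
H_d = 1.3612 m

1.3612


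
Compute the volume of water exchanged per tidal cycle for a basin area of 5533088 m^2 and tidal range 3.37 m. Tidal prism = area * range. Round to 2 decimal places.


Tidal prism = Area * Tidal range
P = 5533088 * 3.37
P = 18646506.56 m^3

18646506.56


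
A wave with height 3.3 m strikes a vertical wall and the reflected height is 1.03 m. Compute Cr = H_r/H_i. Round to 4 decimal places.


Cr = H_r / H_i
Cr = 1.03 / 3.3
Cr = 0.3121

0.3121


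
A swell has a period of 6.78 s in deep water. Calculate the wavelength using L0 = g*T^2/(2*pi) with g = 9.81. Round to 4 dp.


L0 = g * T^2 / (2 * pi)
L0 = 9.81 * 6.78^2 / (2 * pi)
L0 = 9.81 * 45.9684 / 6.28319
L0 = 450.9500 / 6.28319
L0 = 71.7709 m

71.7709


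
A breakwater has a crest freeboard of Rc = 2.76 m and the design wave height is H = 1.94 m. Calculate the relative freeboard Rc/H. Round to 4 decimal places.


Relative freeboard = Rc / H
= 2.76 / 1.94
= 1.4227

1.4227


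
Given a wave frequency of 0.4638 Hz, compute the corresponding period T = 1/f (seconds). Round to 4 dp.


T = 1 / f
T = 1 / 0.4638
T = 2.1561 s

2.1561


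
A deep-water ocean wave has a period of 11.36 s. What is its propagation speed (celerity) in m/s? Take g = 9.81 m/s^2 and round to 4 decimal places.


We use the deep-water celerity formula:
C = g * T / (2 * pi)
C = 9.81 * 11.36 / (2 * 3.14159...)
C = 111.441600 / 6.283185
C = 17.7365 m/s

17.7365


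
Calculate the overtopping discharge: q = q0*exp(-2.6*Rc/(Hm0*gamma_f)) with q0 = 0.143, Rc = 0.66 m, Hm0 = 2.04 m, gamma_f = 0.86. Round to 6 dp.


q = q0 * exp(-2.6 * Rc / (Hm0 * gamma_f))
Exponent = -2.6 * 0.66 / (2.04 * 0.86)
= -2.6 * 0.66 / 1.7544
= -0.978112
exp(-0.978112) = 0.376020
q = 0.143 * 0.376020
q = 0.053771 m^3/s/m

0.053771


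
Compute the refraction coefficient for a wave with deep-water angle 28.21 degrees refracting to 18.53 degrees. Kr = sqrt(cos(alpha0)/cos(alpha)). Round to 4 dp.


Kr = sqrt(cos(alpha0) / cos(alpha))
cos(28.21) = 0.881221
cos(18.53) = 0.948157
Kr = sqrt(0.881221 / 0.948157)
Kr = sqrt(0.929404)
Kr = 0.9641

0.9641


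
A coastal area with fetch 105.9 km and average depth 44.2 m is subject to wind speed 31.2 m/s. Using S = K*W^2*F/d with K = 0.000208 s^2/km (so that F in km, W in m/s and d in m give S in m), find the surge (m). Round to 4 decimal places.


S = K * W^2 * F / d
W^2 = 31.2^2 = 973.44
S = 0.000208 * 973.44 * 105.9 / 44.2
Numerator = 0.000208 * 973.44 * 105.9 = 21.442158
S = 21.442158 / 44.2 = 0.4851 m

0.4851


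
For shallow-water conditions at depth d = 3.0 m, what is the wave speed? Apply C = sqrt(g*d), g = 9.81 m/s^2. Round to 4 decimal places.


Using the shallow-water approximation:
C = sqrt(g * d) = sqrt(9.81 * 3.0)
C = sqrt(29.4300)
C = 5.4249 m/s

5.4249


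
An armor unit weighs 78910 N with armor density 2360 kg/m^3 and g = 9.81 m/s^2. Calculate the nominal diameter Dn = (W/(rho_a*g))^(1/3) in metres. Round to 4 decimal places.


V = W / (rho_a * g)
V = 78910 / (2360 * 9.81)
V = 78910 / 23151.60
V = 3.408404 m^3
Dn = V^(1/3) = 3.408404^(1/3)
Dn = 1.5049 m

1.5049


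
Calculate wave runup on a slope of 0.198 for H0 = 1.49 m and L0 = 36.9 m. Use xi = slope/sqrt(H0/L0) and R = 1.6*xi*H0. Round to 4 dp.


xi = slope / sqrt(H0/L0)
H0/L0 = 1.49/36.9 = 0.040379
sqrt(0.040379) = 0.200946
xi = 0.198 / 0.200946 = 0.985338
R = 1.6 * xi * H0 = 1.6 * 0.985338 * 1.49
R = 2.3490 m

2.3490


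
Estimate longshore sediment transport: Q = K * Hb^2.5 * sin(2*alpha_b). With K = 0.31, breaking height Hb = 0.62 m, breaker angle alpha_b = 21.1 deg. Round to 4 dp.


Q = K * Hb^2.5 * sin(2 * alpha_b)
Hb^2.5 = 0.62^2.5 = 0.302677
sin(2 * 21.1) = sin(42.2) = 0.671721
Q = 0.31 * 0.302677 * 0.671721
Q = 0.0630 m^3/s

0.0630


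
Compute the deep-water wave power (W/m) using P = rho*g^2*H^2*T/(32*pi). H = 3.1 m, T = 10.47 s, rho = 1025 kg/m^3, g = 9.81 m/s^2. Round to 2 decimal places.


P = rho * g^2 * H^2 * T / (32 * pi)
P = 1025 * 9.81^2 * 3.1^2 * 10.47 / (32 * pi)
P = 1025 * 96.2361 * 9.6100 * 10.47 / 100.53096
P = 98726.13 W/m

98726.13
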